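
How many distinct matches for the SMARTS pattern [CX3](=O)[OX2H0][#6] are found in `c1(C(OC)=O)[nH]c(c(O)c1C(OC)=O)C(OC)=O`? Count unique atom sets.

[CX3](=O)[OX2H0][#6] is the SMARTS for an ester: a carbonyl carbon bonded to an oxygen that is itself bonded to carbon (no H on that O).
The molecule carries 3 separate instances of a methyl-ester group (-C(=O)OCH3) meeting every constraint; each maps to a distinct set of atoms, giving 3 matches.

3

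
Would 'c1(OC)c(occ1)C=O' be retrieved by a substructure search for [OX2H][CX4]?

No

The pattern [OX2H][CX4] describes a hydroxyl oxygen bound to an sp3 (X4) carbon — an aliphatic alcohol.
The closest candidate here is a methoxy ether (-OCH3), but the oxygen has H0 (ether), not H1. No other fragment satisfies the full query, so there is no match.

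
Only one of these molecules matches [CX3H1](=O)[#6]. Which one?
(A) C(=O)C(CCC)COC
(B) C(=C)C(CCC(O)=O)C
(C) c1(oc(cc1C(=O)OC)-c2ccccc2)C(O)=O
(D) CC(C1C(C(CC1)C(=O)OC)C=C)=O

A

[CX3H1](=O)[#6] describes an sp2 carbon with one H, double-bonded to O and single-bonded to carbon (an aldehyde).
(A) contains an aldehyde (-CHO), which satisfies every atom and bond constraint.
(B) has a carboxylic acid group (-C(=O)OH) but the carbonyl carbon has H0 and is bonded to O, not H1.
(C) has a methyl-ester group (-C(=O)OCH3) but the carbonyl carbon has H0, not H1.
(D) has a methyl-ester group (-C(=O)OCH3) but the carbonyl carbon has H0, not H1.
So the answer is (A).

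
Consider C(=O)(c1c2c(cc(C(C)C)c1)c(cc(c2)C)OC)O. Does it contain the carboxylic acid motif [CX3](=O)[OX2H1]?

Yes

The pattern [CX3](=O)[OX2H1] describes an sp2 carbon double-bonded to O and single-bonded to an -OH oxygen — a carboxylic acid.
The molecule carries a carboxylic acid group (-C(=O)OH), whose atoms satisfy every constraint of the query, so the pattern matches.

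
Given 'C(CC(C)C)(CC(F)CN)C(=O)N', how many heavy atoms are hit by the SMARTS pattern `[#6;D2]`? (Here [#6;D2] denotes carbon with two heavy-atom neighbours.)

3

Check the 13 heavy atoms by environment: 3× C (D2) → match; 4× C (D3) → no; 1× O (D1) → no; 2× N (D1) → no; 1× F (D1) → no; 2× C (D1) → no.
That gives 3 matching atoms.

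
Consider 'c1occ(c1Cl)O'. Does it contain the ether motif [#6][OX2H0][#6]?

No

The pattern [#6][OX2H0][#6] describes an aliphatic oxygen bridging two carbons with no H on the oxygen — an ether.
The closest candidate here is a hydroxyl group (-OH), but the oxygen has H1, not H0 bridging two carbons. No other fragment satisfies the full query, so there is no match.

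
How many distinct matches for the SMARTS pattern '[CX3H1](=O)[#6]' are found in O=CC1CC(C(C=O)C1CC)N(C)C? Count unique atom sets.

2

[CX3H1](=O)[#6] is the SMARTS for an aldehyde: an sp2 carbon with one H, double-bonded to O and single-bonded to carbon.
The molecule carries 2 separate instances of an aldehyde (-CHO) meeting every constraint; each maps to a distinct set of atoms, giving 2 matches.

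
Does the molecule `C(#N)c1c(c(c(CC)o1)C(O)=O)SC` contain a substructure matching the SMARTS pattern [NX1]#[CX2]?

Yes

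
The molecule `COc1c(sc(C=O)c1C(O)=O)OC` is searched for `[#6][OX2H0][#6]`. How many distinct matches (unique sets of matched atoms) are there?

2

[#6][OX2H0][#6] is the SMARTS for an ether: an aliphatic oxygen bridging two carbons with no H on the oxygen.
The molecule carries 2 separate instances of a methoxy ether (-OCH3) meeting every constraint; each maps to a distinct set of atoms, giving 2 matches.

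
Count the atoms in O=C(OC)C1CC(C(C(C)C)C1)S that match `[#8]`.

2

The query [#8] means: #8 matches any oxygen atom.
Check the 13 heavy atoms by environment: 10× C → no; 1× S → no; 2× O → match.
That gives 2 matching atoms.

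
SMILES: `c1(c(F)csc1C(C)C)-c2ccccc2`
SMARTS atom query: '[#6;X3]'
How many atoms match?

10

The query [#6;X3] means: any carbon (aromatic or not) with three total connections.
Check the 15 heavy atoms by environment: 1× s (aromatic, X2) → no; 10× c (aromatic, X3) → match; 3× C (X4) → no; 1× F (X1) → no.
That gives 10 matching atoms.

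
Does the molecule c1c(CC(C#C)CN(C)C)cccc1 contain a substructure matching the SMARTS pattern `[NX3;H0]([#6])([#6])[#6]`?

Yes

The pattern [NX3;H0]([#6])([#6])[#6] describes a trivalent nitrogen with no H, bonded to three carbons — a tertiary amine.
The molecule carries a dimethylamino group (-N(CH3)2), whose atoms satisfy every constraint of the query, so the pattern matches.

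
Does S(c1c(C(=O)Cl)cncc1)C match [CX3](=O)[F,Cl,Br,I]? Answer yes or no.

Yes

The pattern [CX3](=O)[F,Cl,Br,I] describes a carbonyl carbon bonded to a halogen — an acyl halide.
The molecule carries an acyl chloride (-C(=O)Cl), whose atoms satisfy every constraint of the query, so the pattern matches.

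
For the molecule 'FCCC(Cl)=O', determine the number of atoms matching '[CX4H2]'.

2

The query [CX4H2] means: sp3 carbon (X4) with exactly two hydrogens.
Check the 6 heavy atoms by environment: 2× C (H2, X4) → match; 1× F (H0, X1) → no; 1× C (H0, X3) → no; 1× O (H0, X1) → no; 1× Cl (H0, X1) → no.
That gives 2 matching atoms.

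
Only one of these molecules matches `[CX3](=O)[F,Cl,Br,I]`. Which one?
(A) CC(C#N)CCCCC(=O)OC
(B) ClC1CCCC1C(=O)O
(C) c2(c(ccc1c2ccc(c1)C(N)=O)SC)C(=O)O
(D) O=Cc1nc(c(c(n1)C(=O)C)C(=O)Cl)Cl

D

[CX3](=O)[F,Cl,Br,I] describes a carbonyl carbon bonded to a halogen (an acyl halide).
(A) has a methyl-ester group (-C(=O)OCH3) but the carbonyl is bonded to -O-C, not to a halogen.
(B) has a carboxylic acid group (-C(=O)OH) but the carbonyl is bonded to -OH, not to a halogen.
(C) has a carboxylic acid group (-C(=O)OH) but the carbonyl is bonded to -OH, not to a halogen.
(D) contains an acyl chloride (-C(=O)Cl), which satisfies every atom and bond constraint.
So the answer is (D).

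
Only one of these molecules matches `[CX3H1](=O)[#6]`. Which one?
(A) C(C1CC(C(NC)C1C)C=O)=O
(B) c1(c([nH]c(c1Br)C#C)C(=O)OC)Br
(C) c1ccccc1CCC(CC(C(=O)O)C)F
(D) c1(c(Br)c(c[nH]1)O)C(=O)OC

A

[CX3H1](=O)[#6] describes an sp2 carbon with one H, double-bonded to O and single-bonded to carbon (an aldehyde).
(A) contains an aldehyde (-CHO), which satisfies every atom and bond constraint.
(B) has a methyl-ester group (-C(=O)OCH3) but the carbonyl carbon has H0, not H1.
(C) has a carboxylic acid group (-C(=O)OH) but the carbonyl carbon has H0 and is bonded to O, not H1.
(D) has a methyl-ester group (-C(=O)OCH3) but the carbonyl carbon has H0, not H1.
So the answer is (A).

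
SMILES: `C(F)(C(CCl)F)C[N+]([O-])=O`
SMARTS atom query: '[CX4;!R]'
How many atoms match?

4

Check the 10 heavy atoms by environment: 4× C (X4, acyclic) → match; 2× F (X1, acyclic) → no; 1× Cl (X1, acyclic) → no; 1× N (charge +1, X3, acyclic) → no; 1× O (charge -1, X1, acyclic) → no; 1× O (X1, acyclic) → no.
That gives 4 matching atoms.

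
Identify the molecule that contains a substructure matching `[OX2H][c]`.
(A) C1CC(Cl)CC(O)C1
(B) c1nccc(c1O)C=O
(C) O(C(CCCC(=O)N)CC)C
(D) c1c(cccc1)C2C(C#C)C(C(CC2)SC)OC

B

[OX2H][c] describes a hydroxyl oxygen attached to an aromatic carbon (a phenol).
(A) has a hydroxyl group (-OH) but the -OH is on an aliphatic carbon, not an aromatic c.
(B) contains a hydroxyl group (-OH), which satisfies every atom and bond constraint.
(C) has a methoxy ether (-OCH3) but the oxygen has H0, not H1.
(D) has a methoxy ether (-OCH3) but the oxygen has H0, not H1.
So the answer is (B).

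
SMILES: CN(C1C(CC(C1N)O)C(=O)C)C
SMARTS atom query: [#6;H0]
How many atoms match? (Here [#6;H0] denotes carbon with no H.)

1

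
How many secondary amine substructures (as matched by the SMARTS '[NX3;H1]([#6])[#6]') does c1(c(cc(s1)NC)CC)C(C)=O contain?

1

[NX3;H1]([#6])[#6] is the SMARTS for a secondary amine: a trivalent nitrogen with one H, bonded to two carbons.
Exactly one fragment in the molecule meets all constraints, giving 1 match.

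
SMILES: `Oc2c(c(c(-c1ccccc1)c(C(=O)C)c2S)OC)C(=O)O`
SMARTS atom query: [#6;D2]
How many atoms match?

5

The query [#6;D2] means: any carbon bonded to exactly two heavy atoms.
Check the 22 heavy atoms by environment: 7× c (aromatic, D3) → no; 4× O (D1) → no; 1× S (D1) → no; 1× O (D2) → no; 2× C (D1) → no; 2× C (D3) → no; 5× c (aromatic, D2) → match.
That gives 5 matching atoms.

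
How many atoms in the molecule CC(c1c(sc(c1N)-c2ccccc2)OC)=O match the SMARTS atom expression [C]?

The query [C] means: uppercase C matches aliphatic (non-aromatic) carbon only.
Check the 17 heavy atoms by environment: 1× s (aromatic) → no; 10× c (aromatic) → no; 3× C → match; 2× O → no; 1× N → no.
That gives 3 matching atoms.

3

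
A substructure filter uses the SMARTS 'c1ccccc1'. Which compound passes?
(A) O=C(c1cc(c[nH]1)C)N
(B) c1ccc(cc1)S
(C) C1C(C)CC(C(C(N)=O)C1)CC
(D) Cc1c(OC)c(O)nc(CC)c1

B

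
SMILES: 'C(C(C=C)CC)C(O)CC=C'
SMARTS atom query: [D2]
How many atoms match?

The query [D2] means: atom with exactly two heavy-atom neighbours.
Check the 11 heavy atoms by environment: 5× C (D2) → match; 2× C (D3) → no; 1× O (D1) → no; 3× C (D1) → no.
That gives 5 matching atoms.

5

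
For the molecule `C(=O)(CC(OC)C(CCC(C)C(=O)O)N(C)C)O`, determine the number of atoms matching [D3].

The query [D3] means: atom with exactly three heavy-atom neighbours.
Check the 18 heavy atoms by environment: 3× C (D2) → no; 5× C (D3) → match; 4× C (D1) → no; 1× N (D3) → match; 4× O (D1) → no; 1× O (D2) → no.
Summing the matching environments: 5 + 1 = 6 matching atoms.

6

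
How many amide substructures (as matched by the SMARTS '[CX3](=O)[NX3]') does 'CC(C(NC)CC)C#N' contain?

0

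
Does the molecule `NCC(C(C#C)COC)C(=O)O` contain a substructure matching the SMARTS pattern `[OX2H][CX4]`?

No

The pattern [OX2H][CX4] describes a hydroxyl oxygen bound to an sp3 (X4) carbon — an aliphatic alcohol.
The closest candidate here is a carboxylic acid group (-C(=O)OH), but the -OH is on a CX3 carbonyl carbon, not a CX4 carbon. No other fragment satisfies the full query, so there is no match.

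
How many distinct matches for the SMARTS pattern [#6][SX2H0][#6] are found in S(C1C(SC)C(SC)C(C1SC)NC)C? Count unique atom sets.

4

[#6][SX2H0][#6] is the SMARTS for a thioether: an aliphatic sulfur bridging two carbons with no H on the sulfur.
The molecule carries 4 separate instances of a methylthio ether (-SCH3) meeting every constraint; each maps to a distinct set of atoms, giving 4 matches.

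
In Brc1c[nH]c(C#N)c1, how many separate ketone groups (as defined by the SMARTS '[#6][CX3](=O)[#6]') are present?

0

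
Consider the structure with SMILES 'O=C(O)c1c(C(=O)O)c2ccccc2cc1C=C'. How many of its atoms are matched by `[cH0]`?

The query [cH0] means: aromatic carbon with no attached hydrogen (substituted or ring-fusion).
Check the 18 heavy atoms by environment: 5× c (aromatic, H0) → match; 5× c (aromatic, H1) → no; 2× C (H0) → no; 2× O (H0) → no; 2× O (H1) → no; 1× C (H1) → no; 1× C (H2) → no.
That gives 5 matching atoms.

5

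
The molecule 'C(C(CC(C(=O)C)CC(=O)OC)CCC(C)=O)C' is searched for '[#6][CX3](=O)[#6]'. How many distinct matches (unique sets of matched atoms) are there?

2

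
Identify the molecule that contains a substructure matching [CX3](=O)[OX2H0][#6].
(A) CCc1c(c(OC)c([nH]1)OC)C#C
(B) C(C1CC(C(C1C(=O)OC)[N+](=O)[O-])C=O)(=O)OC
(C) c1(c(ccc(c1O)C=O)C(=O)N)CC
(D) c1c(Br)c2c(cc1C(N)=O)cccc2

[CX3](=O)[OX2H0][#6] describes a carbonyl carbon bonded to an oxygen that is itself bonded to carbon (no H on that O) (an ester).
(A) has a methoxy ether (-OCH3) but the ether oxygen is not adjacent to a C=O carbon.
(B) contains a methyl-ester group (-C(=O)OCH3), which satisfies every atom and bond constraint.
(C) has a primary amide (-C(=O)NH2) but the carbonyl is bonded to N, not to an O-C linkage.
(D) has a primary amide (-C(=O)NH2) but the carbonyl is bonded to N, not to an O-C linkage.
So the answer is (B).

B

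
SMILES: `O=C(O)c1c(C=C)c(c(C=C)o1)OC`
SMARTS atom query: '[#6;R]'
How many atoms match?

4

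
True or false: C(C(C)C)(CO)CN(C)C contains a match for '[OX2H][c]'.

False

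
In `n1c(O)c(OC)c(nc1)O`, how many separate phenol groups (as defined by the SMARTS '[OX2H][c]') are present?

2

[OX2H][c] is the SMARTS for a phenol: a hydroxyl oxygen attached to an aromatic carbon.
The molecule carries 2 separate instances of a hydroxyl group (-OH) meeting every constraint; each maps to a distinct set of atoms, giving 2 matches.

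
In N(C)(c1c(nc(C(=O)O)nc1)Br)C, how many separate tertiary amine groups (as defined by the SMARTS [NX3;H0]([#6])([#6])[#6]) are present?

1

[NX3;H0]([#6])([#6])[#6] is the SMARTS for a tertiary amine: a trivalent nitrogen with no H, bonded to three carbons.
Exactly one fragment in the molecule meets all constraints, giving 1 match.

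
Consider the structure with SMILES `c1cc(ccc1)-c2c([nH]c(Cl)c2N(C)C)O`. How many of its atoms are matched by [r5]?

5

Check the 16 heavy atoms by environment: 1× n (aromatic, in 5-ring) → match; 4× c (aromatic, in 5-ring) → match; 1× O (acyclic) → no; 1× N (acyclic) → no; 2× C (acyclic) → no; 6× c (aromatic, in 6-ring) → no; 1× Cl (acyclic) → no.
Summing the matching environments: 1 + 4 = 5 matching atoms.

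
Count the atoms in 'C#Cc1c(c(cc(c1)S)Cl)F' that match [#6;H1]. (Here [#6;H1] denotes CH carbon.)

The query [#6;H1] means: any carbon bearing exactly one hydrogen.
Check the 11 heavy atoms by environment: 2× c (aromatic, H1) → match; 4× c (aromatic, H0) → no; 1× F (H0) → no; 1× S (H1) → no; 1× C (H0) → no; 1× C (H1) → match; 1× Cl (H0) → no.
Summing the matching environments: 2 + 1 = 3 matching atoms.

3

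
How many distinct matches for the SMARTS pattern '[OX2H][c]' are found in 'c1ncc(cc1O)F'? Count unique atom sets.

1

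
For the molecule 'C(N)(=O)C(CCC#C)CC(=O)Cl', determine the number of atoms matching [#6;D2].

4

The query [#6;D2] means: any carbon bonded to exactly two heavy atoms.
Check the 12 heavy atoms by environment: 4× C (D2) → match; 3× C (D3) → no; 2× O (D1) → no; 1× N (D1) → no; 1× Cl (D1) → no; 1× C (D1) → no.
That gives 4 matching atoms.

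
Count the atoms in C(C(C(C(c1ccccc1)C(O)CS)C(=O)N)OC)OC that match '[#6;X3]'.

The query [#6;X3] means: any carbon (aromatic or not) with three total connections.
Check the 21 heavy atoms by environment: 8× C (X4) → no; 3× O (X2) → no; 1× C (X3) → match; 1× O (X1) → no; 1× N (X3) → no; 6× c (aromatic, X3) → match; 1× S (X2) → no.
Summing the matching environments: 1 + 6 = 7 matching atoms.

7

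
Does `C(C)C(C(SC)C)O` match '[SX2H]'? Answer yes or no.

No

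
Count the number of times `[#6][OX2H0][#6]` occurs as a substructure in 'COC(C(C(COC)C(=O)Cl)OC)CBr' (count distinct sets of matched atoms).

3

[#6][OX2H0][#6] is the SMARTS for an ether: an aliphatic oxygen bridging two carbons with no H on the oxygen.
The molecule carries 3 separate instances of a methoxy ether (-OCH3) meeting every constraint; each maps to a distinct set of atoms, giving 3 matches.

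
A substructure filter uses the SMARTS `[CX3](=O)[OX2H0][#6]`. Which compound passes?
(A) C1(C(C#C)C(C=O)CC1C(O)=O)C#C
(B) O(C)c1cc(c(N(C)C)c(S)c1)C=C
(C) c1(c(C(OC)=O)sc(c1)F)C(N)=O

C

[CX3](=O)[OX2H0][#6] describes a carbonyl carbon bonded to an oxygen that is itself bonded to carbon (no H on that O) (an ester).
(A) has a carboxylic acid group (-C(=O)OH) but the singly-bonded O carries H (OX2H1, not H0).
(B) has a methoxy ether (-OCH3) but the ether oxygen is not adjacent to a C=O carbon.
(C) contains a methyl-ester group (-C(=O)OCH3), which satisfies every atom and bond constraint.
So the answer is (C).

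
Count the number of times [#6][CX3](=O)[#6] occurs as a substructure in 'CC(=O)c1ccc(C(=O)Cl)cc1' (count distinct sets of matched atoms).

1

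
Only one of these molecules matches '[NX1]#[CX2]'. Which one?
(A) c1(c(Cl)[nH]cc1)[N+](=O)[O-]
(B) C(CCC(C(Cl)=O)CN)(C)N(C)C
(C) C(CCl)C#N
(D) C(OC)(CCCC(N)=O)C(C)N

C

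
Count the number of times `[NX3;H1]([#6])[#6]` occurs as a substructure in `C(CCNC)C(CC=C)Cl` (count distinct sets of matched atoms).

1

[NX3;H1]([#6])[#6] is the SMARTS for a secondary amine: a trivalent nitrogen with one H, bonded to two carbons.
Exactly one fragment in the molecule meets all constraints, giving 1 match.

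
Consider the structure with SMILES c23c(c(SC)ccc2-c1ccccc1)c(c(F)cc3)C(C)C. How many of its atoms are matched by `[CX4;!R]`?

4

The query [CX4;!R] means: aliphatic carbon with four total connections, not in a ring.
Check the 22 heavy atoms by environment: 16× c (aromatic, X3, in 6-ring) → no; 1× F (X1, acyclic) → no; 1× S (X2, acyclic) → no; 4× C (X4, acyclic) → match.
That gives 4 matching atoms.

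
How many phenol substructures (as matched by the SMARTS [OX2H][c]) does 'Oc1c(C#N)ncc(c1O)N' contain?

[OX2H][c] is the SMARTS for a phenol: a hydroxyl oxygen attached to an aromatic carbon.
The molecule carries 2 separate instances of a hydroxyl group (-OH) meeting every constraint; each maps to a distinct set of atoms, giving 2 matches.

2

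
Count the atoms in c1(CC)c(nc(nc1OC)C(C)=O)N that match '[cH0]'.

4

The query [cH0] means: aromatic carbon with no attached hydrogen (substituted or ring-fusion).
Check the 14 heavy atoms by environment: 2× n (aromatic, H0) → no; 4× c (aromatic, H0) → match; 1× C (H0) → no; 2× O (H0) → no; 3× C (H3) → no; 1× C (H2) → no; 1× N (H2) → no.
That gives 4 matching atoms.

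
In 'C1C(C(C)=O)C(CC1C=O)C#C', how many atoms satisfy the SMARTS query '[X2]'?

The query [X2] means: any atom with exactly two total connections (bonds + H).
Check the 12 heavy atoms by environment: 6× C (X4) → no; 2× C (X2) → match; 2× C (X3) → no; 2× O (X1) → no.
That gives 2 matching atoms.

2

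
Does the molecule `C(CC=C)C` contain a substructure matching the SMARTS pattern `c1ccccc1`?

The pattern c1ccccc1 describes six aromatic carbons in a ring — a benzene ring.
The closest candidate here is a methyl group (-CH3), but no six-membered all-carbon aromatic ring is present. No other fragment satisfies the full query, so there is no match.

No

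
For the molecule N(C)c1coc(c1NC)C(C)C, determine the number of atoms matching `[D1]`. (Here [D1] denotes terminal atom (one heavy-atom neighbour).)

Check the 12 heavy atoms by environment: 1× o (aromatic, D2) → no; 1× c (aromatic, D2) → no; 3× c (aromatic, D3) → no; 2× N (D2) → no; 4× C (D1) → match; 1× C (D3) → no.
That gives 4 matching atoms.

4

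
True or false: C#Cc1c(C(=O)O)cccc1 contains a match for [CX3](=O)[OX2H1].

True

The pattern [CX3](=O)[OX2H1] describes an sp2 carbon double-bonded to O and single-bonded to an -OH oxygen — a carboxylic acid.
The molecule carries a carboxylic acid group (-C(=O)OH), whose atoms satisfy every constraint of the query, so the pattern matches.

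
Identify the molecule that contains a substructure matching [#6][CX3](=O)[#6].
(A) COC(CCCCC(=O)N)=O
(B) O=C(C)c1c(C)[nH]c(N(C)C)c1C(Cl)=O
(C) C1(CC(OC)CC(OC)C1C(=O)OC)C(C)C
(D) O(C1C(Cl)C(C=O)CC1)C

B

[#6][CX3](=O)[#6] describes a carbonyl carbon (no H) flanked by two carbons (a ketone).
(A) has a primary amide (-C(=O)NH2) but one neighbour of the carbonyl carbon is N, not C.
(B) contains an acetyl/ketone group (-C(=O)CH3), which satisfies every atom and bond constraint.
(C) has a methyl-ester group (-C(=O)OCH3) but one neighbour of the carbonyl carbon is O, not C.
(D) has an aldehyde (-CHO) but the carbonyl carbon has H1, so it is not flanked by two carbons.
So the answer is (B).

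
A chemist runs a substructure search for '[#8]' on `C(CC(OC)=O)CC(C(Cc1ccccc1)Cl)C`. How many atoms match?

2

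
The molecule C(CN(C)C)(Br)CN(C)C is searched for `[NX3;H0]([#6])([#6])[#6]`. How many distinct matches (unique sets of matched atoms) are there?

2

[NX3;H0]([#6])([#6])[#6] is the SMARTS for a tertiary amine: a trivalent nitrogen with no H, bonded to three carbons.
The molecule carries 2 separate instances of a dimethylamino group (-N(CH3)2) meeting every constraint; each maps to a distinct set of atoms, giving 2 matches.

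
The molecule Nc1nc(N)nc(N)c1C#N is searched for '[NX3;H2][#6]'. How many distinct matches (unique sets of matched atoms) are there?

[NX3;H2][#6] is the SMARTS for a primary amine: a trivalent nitrogen with two H attached to carbon.
The molecule carries 3 separate instances of a primary amino group (-NH2) meeting every constraint; each maps to a distinct set of atoms, giving 3 matches.

3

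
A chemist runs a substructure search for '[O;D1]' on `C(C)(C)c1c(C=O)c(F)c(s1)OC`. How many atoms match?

1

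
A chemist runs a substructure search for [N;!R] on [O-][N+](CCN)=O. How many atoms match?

The query [N;!R] means: aliphatic nitrogen not in a ring.
Check the 6 heavy atoms by environment: 2× C (acyclic) → no; 1× N (acyclic) → match; 1× N (charge +1, acyclic) → match; 1× O (charge -1, acyclic) → no; 1× O (acyclic) → no.
Summing the matching environments: 1 + 1 = 2 matching atoms.

2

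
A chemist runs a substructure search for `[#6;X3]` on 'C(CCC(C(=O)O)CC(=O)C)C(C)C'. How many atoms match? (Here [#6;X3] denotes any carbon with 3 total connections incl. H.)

2

The query [#6;X3] means: any carbon (aromatic or not) with three total connections.
Check the 14 heavy atoms by environment: 9× C (X4) → no; 2× C (X3) → match; 2× O (X1) → no; 1× O (X2) → no.
That gives 2 matching atoms.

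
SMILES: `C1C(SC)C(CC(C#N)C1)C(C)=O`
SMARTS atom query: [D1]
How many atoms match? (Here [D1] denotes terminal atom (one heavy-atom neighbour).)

4

Check the 13 heavy atoms by environment: 4× C (D2) → no; 4× C (D3) → no; 1× S (D2) → no; 2× C (D1) → match; 1× N (D1) → match; 1× O (D1) → match.
Summing the matching environments: 2 + 1 + 1 = 4 matching atoms.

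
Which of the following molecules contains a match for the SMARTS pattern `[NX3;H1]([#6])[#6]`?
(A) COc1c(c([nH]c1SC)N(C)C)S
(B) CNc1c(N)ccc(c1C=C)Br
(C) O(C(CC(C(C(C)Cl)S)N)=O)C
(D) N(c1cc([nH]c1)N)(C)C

[NX3;H1]([#6])[#6] describes a trivalent nitrogen with one H, bonded to two carbons (a secondary amine).
(A) has a dimethylamino group (-N(CH3)2) but the nitrogen has H0, not H1.
(B) contains an N-methylamino group (-NHCH3), which satisfies every atom and bond constraint.
(C) has a primary amino group (-NH2) but the nitrogen has H2 and only one carbon neighbour.
(D) has a primary amino group (-NH2) but the nitrogen has H2 and only one carbon neighbour.
So the answer is (B).

B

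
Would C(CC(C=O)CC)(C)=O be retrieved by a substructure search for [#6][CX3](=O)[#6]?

Yes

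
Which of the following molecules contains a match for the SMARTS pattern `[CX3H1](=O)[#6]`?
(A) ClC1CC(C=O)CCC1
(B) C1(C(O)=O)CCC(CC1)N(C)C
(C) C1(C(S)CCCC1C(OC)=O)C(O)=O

A

[CX3H1](=O)[#6] describes an sp2 carbon with one H, double-bonded to O and single-bonded to carbon (an aldehyde).
(A) contains an aldehyde (-CHO), which satisfies every atom and bond constraint.
(B) has a carboxylic acid group (-C(=O)OH) but the carbonyl carbon has H0 and is bonded to O, not H1.
(C) has a methyl-ester group (-C(=O)OCH3) but the carbonyl carbon has H0, not H1.
So the answer is (A).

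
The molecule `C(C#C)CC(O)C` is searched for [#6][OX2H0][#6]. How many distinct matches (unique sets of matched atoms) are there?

[#6][OX2H0][#6] is the SMARTS for an ether: an aliphatic oxygen bridging two carbons with no H on the oxygen.
The molecule has a hydroxyl group (-OH), but the oxygen has H1, not H0 bridging two carbons; nothing else fits, so there are 0 matches.

0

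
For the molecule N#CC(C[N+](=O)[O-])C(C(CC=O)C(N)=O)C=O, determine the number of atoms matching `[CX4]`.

5

The query [CX4] means: C with X4: aliphatic carbon with exactly 4 total connections (bonds + H).
Check the 17 heavy atoms by environment: 5× C (X4) → match; 1× N (charge +1, X3) → no; 1× O (charge -1, X1) → no; 4× O (X1) → no; 3× C (X3) → no; 1× N (X3) → no; 1× C (X2) → no; 1× N (X1) → no.
That gives 5 matching atoms.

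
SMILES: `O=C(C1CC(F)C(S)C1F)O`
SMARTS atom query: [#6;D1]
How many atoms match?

0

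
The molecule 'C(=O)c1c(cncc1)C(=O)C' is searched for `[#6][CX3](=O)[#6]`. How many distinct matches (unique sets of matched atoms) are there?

[#6][CX3](=O)[#6] is the SMARTS for a ketone: a carbonyl carbon (no H) flanked by two carbons.
Exactly one fragment in the molecule meets all constraints, giving 1 match.

1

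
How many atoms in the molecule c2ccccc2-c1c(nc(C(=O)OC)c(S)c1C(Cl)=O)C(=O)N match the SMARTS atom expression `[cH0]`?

Check the 23 heavy atoms by environment: 1× n (aromatic, H0) → no; 6× c (aromatic, H0) → match; 1× S (H1) → no; 3× C (H0) → no; 4× O (H0) → no; 1× Cl (H0) → no; 1× N (H2) → no; 5× c (aromatic, H1) → no; 1× C (H3) → no.
That gives 6 matching atoms.

6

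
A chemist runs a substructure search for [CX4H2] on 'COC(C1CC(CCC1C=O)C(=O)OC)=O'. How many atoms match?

3

The query [CX4H2] means: sp3 carbon (X4) with exactly two hydrogens.
Check the 16 heavy atoms by environment: 3× C (H1, X4) → no; 3× C (H2, X4) → match; 2× C (H0, X3) → no; 3× O (H0, X1) → no; 2× O (H0, X2) → no; 2× C (H3, X4) → no; 1× C (H1, X3) → no.
That gives 3 matching atoms.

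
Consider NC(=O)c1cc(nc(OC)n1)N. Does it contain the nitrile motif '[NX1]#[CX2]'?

No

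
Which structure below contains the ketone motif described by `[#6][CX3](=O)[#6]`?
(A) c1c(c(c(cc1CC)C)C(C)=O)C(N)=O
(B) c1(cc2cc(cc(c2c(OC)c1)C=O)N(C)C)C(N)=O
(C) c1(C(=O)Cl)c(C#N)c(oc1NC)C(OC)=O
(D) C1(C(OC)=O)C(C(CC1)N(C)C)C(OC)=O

A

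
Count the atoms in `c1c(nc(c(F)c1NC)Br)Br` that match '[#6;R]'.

5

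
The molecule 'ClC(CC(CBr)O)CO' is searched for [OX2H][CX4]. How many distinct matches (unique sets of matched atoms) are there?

[OX2H][CX4] is the SMARTS for an aliphatic alcohol: a hydroxyl oxygen bound to an sp3 (X4) carbon.
The molecule carries 2 separate instances of a hydroxyl group (-OH) meeting every constraint; each maps to a distinct set of atoms, giving 2 matches.

2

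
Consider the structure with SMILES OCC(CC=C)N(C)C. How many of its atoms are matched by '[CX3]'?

The query [CX3] means: C with X3: aliphatic carbon with exactly 3 total connections.
Check the 9 heavy atoms by environment: 5× C (X4) → no; 1× N (X3) → no; 1× O (X2) → no; 2× C (X3) → match.
That gives 2 matching atoms.

2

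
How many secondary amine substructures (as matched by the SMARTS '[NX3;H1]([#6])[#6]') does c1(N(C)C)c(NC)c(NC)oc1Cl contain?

2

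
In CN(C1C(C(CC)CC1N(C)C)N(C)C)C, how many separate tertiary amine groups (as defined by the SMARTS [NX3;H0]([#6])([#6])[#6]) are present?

3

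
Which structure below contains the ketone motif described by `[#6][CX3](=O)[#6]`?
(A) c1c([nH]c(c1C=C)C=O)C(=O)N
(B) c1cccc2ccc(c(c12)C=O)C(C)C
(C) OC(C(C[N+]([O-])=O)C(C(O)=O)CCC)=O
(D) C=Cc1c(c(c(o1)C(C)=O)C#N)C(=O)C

[#6][CX3](=O)[#6] describes a carbonyl carbon (no H) flanked by two carbons (a ketone).
(A) has a primary amide (-C(=O)NH2) but one neighbour of the carbonyl carbon is N, not C.
(B) has an aldehyde (-CHO) but the carbonyl carbon has H1, so it is not flanked by two carbons.
(C) has a carboxylic acid group (-C(=O)OH) but one neighbour of the carbonyl carbon is O, not C.
(D) contains an acetyl/ketone group (-C(=O)CH3), which satisfies every atom and bond constraint.
So the answer is (D).

D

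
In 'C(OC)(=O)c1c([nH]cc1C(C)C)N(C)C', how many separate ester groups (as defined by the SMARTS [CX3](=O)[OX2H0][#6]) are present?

[CX3](=O)[OX2H0][#6] is the SMARTS for an ester: a carbonyl carbon bonded to an oxygen that is itself bonded to carbon (no H on that O).
Exactly one fragment in the molecule meets all constraints, giving 1 match.

1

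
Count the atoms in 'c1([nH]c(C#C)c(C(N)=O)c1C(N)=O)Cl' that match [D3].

The query [D3] means: atom with exactly three heavy-atom neighbours.
Check the 14 heavy atoms by environment: 1× n (aromatic, D2) → no; 4× c (aromatic, D3) → match; 1× C (D2) → no; 1× C (D1) → no; 1× Cl (D1) → no; 2× C (D3) → match; 2× O (D1) → no; 2× N (D1) → no.
Summing the matching environments: 4 + 2 = 6 matching atoms.

6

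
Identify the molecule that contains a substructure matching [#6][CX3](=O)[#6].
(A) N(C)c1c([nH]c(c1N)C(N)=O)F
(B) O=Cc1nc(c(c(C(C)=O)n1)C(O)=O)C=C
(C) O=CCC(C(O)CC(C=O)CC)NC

[#6][CX3](=O)[#6] describes a carbonyl carbon (no H) flanked by two carbons (a ketone).
(A) has a primary amide (-C(=O)NH2) but one neighbour of the carbonyl carbon is N, not C.
(B) contains an acetyl/ketone group (-C(=O)CH3), which satisfies every atom and bond constraint.
(C) has an aldehyde (-CHO) but the carbonyl carbon has H1, so it is not flanked by two carbons.
So the answer is (B).

B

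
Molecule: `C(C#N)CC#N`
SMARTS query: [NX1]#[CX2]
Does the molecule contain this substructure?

The pattern [NX1]#[CX2] describes a nitrogen triple-bonded to a two-connected carbon — a nitrile.
The molecule carries a nitrile (-C#N), whose atoms satisfy every constraint of the query, so the pattern matches.

Yes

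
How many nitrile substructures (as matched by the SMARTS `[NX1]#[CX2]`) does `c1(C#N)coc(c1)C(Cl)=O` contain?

[NX1]#[CX2] is the SMARTS for a nitrile: a nitrogen triple-bonded to a two-connected carbon.
Exactly one fragment in the molecule meets all constraints, giving 1 match.

1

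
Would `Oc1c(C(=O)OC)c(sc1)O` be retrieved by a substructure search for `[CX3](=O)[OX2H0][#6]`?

Yes

The pattern [CX3](=O)[OX2H0][#6] describes a carbonyl carbon bonded to an oxygen that is itself bonded to carbon (no H on that O) — an ester.
The molecule carries a methyl-ester group (-C(=O)OCH3), whose atoms satisfy every constraint of the query, so the pattern matches.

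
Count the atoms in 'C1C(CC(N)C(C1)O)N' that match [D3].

3

Check the 9 heavy atoms by environment: 3× C (D3) → match; 3× C (D2) → no; 1× O (D1) → no; 2× N (D1) → no.
That gives 3 matching atoms.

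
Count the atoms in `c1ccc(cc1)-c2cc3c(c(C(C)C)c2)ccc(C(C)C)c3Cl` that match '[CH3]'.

The query [CH3] means: aliphatic carbon with exactly three hydrogens.
Check the 23 heavy atoms by environment: 7× c (aromatic, H0) → no; 9× c (aromatic, H1) → no; 1× Cl (H0) → no; 2× C (H1) → no; 4× C (H3) → match.
That gives 4 matching atoms.

4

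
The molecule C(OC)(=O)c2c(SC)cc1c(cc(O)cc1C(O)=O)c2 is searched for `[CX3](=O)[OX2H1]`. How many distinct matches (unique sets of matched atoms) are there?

1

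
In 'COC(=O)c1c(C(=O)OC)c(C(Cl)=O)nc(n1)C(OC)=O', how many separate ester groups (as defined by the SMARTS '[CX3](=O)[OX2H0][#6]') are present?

[CX3](=O)[OX2H0][#6] is the SMARTS for an ester: a carbonyl carbon bonded to an oxygen that is itself bonded to carbon (no H on that O).
The molecule carries 3 separate instances of a methyl-ester group (-C(=O)OCH3) meeting every constraint; each maps to a distinct set of atoms, giving 3 matches.

3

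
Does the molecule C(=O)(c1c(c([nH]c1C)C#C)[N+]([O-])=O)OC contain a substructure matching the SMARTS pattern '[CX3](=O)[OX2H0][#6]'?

Yes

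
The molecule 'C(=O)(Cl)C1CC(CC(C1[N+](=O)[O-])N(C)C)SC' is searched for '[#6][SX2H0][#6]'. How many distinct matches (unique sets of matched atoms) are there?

1

[#6][SX2H0][#6] is the SMARTS for a thioether: an aliphatic sulfur bridging two carbons with no H on the sulfur.
Exactly one fragment in the molecule meets all constraints, giving 1 match.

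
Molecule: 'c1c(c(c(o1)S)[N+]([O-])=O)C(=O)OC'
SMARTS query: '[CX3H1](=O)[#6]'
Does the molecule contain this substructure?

No

The pattern [CX3H1](=O)[#6] describes an sp2 carbon with one H, double-bonded to O and single-bonded to carbon — an aldehyde.
The closest candidate here is a methyl-ester group (-C(=O)OCH3), but the carbonyl carbon has H0, not H1. No other fragment satisfies the full query, so there is no match.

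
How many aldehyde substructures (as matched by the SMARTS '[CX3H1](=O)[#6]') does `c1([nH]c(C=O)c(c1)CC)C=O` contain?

2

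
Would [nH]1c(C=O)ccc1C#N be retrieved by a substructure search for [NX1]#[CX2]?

The pattern [NX1]#[CX2] describes a nitrogen triple-bonded to a two-connected carbon — a nitrile.
The molecule carries a nitrile (-C#N), whose atoms satisfy every constraint of the query, so the pattern matches.

Yes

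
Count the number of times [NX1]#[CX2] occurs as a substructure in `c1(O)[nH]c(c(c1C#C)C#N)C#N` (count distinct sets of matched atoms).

[NX1]#[CX2] is the SMARTS for a nitrile: a nitrogen triple-bonded to a two-connected carbon.
The molecule carries 2 separate instances of a nitrile (-C#N) meeting every constraint; each maps to a distinct set of atoms, giving 2 matches.

2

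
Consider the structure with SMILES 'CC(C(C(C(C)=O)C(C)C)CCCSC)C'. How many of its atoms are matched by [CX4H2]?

3

The query [CX4H2] means: sp3 carbon (X4) with exactly two hydrogens.
Check the 16 heavy atoms by environment: 6× C (H3, X4) → no; 4× C (H1, X4) → no; 3× C (H2, X4) → match; 1× C (H0, X3) → no; 1× O (H0, X1) → no; 1× S (H0, X2) → no.
That gives 3 matching atoms.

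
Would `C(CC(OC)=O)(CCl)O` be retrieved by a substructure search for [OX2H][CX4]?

Yes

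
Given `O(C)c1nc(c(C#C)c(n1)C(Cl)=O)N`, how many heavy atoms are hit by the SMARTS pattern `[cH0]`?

4

The query [cH0] means: aromatic carbon with no attached hydrogen (substituted or ring-fusion).
Check the 14 heavy atoms by environment: 2× n (aromatic, H0) → no; 4× c (aromatic, H0) → match; 2× C (H0) → no; 2× O (H0) → no; 1× Cl (H0) → no; 1× C (H1) → no; 1× N (H2) → no; 1× C (H3) → no.
That gives 4 matching atoms.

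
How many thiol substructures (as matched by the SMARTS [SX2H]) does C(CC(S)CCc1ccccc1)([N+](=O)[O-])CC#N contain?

1

[SX2H] is the SMARTS for a thiol: an aliphatic sulfur with two connections, one being H.
Exactly one fragment in the molecule meets all constraints, giving 1 match.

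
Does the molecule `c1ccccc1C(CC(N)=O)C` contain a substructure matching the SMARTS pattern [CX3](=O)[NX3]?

Yes

The pattern [CX3](=O)[NX3] describes a carbonyl carbon bonded to a trivalent nitrogen — an amide.
The molecule carries a primary amide (-C(=O)NH2), whose atoms satisfy every constraint of the query, so the pattern matches.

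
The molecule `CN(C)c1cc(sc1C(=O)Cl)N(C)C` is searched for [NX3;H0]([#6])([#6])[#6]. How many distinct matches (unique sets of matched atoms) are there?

2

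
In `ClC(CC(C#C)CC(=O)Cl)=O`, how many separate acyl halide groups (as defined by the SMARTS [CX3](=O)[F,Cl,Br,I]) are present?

2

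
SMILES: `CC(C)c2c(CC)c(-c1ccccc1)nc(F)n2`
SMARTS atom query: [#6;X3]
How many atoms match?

10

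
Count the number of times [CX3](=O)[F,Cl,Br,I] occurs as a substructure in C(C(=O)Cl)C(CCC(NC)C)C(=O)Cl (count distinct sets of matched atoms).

[CX3](=O)[F,Cl,Br,I] is the SMARTS for an acyl halide: a carbonyl carbon bonded to a halogen.
The molecule carries 2 separate instances of an acyl chloride (-C(=O)Cl) meeting every constraint; each maps to a distinct set of atoms, giving 2 matches.

2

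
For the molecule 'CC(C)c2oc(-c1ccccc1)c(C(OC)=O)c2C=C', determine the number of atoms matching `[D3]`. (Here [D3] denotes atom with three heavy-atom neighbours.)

Check the 20 heavy atoms by environment: 1× o (aromatic, D2) → no; 5× c (aromatic, D3) → match; 1× C (D2) → no; 4× C (D1) → no; 2× C (D3) → match; 5× c (aromatic, D2) → no; 1× O (D1) → no; 1× O (D2) → no.
Summing the matching environments: 5 + 2 = 7 matching atoms.

7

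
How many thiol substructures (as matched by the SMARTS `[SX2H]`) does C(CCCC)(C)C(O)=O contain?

0

[SX2H] is the SMARTS for a thiol: an aliphatic sulfur with two connections, one being H.
No fragment in the molecule satisfies every constraint, giving 0 matches.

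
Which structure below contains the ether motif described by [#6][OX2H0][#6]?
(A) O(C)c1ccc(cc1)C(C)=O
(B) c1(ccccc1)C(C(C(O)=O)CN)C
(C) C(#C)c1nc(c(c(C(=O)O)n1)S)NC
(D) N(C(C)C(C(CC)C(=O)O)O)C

A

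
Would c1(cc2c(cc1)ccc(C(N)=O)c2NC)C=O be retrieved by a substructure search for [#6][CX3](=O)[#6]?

The pattern [#6][CX3](=O)[#6] describes a carbonyl carbon (no H) flanked by two carbons — a ketone.
The closest candidate here is a primary amide (-C(=O)NH2), but one neighbour of the carbonyl carbon is N, not C. No other fragment satisfies the full query, so there is no match.

No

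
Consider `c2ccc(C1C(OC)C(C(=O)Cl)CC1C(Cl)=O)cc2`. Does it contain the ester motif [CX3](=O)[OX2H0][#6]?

The pattern [CX3](=O)[OX2H0][#6] describes a carbonyl carbon bonded to an oxygen that is itself bonded to carbon (no H on that O) — an ester.
The closest candidate here is a methoxy ether (-OCH3), but the ether oxygen is not adjacent to a C=O carbon. No other fragment satisfies the full query, so there is no match.

No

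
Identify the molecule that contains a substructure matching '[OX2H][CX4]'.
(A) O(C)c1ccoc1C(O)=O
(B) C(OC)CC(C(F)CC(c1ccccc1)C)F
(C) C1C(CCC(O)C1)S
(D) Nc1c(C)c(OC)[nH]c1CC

C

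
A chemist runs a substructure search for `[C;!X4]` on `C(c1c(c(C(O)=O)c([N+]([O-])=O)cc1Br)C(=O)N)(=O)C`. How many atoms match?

3

The query [C;!X4] means: aliphatic carbon that does not have four total connections.
Check the 19 heavy atoms by environment: 6× c (aromatic, X3) → no; 3× C (X3) → match; 4× O (X1) → no; 1× O (X2) → no; 1× C (X4) → no; 1× Br (X1) → no; 1× N (charge +1, X3) → no; 1× O (charge -1, X1) → no; 1× N (X3) → no.
That gives 3 matching atoms.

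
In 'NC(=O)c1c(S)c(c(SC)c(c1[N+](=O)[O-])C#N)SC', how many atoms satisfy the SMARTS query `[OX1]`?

3

The query [OX1] means: aliphatic oxygen with one total connection — typically a carbonyl =O or an oxide.
Check the 19 heavy atoms by environment: 6× c (aromatic, X3) → no; 1× N (charge +1, X3) → no; 1× O (charge -1, X1) → match; 2× O (X1) → match; 1× C (X2) → no; 1× N (X1) → no; 3× S (X2) → no; 1× C (X3) → no; 1× N (X3) → no; 2× C (X4) → no.
Summing the matching environments: 1 + 2 = 3 matching atoms.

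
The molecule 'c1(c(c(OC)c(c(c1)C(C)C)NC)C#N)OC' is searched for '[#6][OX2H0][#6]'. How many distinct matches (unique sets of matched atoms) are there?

[#6][OX2H0][#6] is the SMARTS for an ether: an aliphatic oxygen bridging two carbons with no H on the oxygen.
The molecule carries 2 separate instances of a methoxy ether (-OCH3) meeting every constraint; each maps to a distinct set of atoms, giving 2 matches.

2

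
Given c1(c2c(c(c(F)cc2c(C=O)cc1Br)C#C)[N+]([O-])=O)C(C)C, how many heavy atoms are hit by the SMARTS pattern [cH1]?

2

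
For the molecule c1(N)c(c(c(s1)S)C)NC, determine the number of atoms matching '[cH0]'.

4

The query [cH0] means: aromatic carbon with no attached hydrogen (substituted or ring-fusion).
Check the 10 heavy atoms by environment: 1× s (aromatic, H0) → no; 4× c (aromatic, H0) → match; 1× N (H1) → no; 2× C (H3) → no; 1× S (H1) → no; 1× N (H2) → no.
That gives 4 matching atoms.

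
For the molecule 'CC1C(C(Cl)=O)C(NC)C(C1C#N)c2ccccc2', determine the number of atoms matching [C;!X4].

2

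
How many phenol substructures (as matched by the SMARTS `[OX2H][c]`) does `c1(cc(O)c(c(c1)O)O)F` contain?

3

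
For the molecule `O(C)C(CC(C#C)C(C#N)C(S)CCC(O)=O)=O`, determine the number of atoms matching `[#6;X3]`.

2

The query [#6;X3] means: any carbon (aromatic or not) with three total connections.
Check the 18 heavy atoms by environment: 7× C (X4) → no; 2× C (X3) → match; 2× O (X1) → no; 2× O (X2) → no; 3× C (X2) → no; 1× S (X2) → no; 1× N (X1) → no.
That gives 2 matching atoms.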